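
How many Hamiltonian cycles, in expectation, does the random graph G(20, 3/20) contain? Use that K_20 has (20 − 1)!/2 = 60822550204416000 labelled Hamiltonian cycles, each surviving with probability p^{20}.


K_20 has (20 − 1)!/2 = 60822550204416000 labelled Hamiltonian cycles.
For each such Hamiltonian cycle H, let X_H = 1 if all 20 edges of H are present in G. Then P[X_H = 1] = p^{20} = (3/20)^{20} = 3486784401/104857600000000000000000000.
By linearity of expectation: E[X] = Σ_H E[X_H] = 60822550204416000 · p^{20} = 60822550204416000 · 3486784401/104857600000000000000000000 = 51776152168407487821/25600000000000000000.
Numerically: E[X] ≈ 2.0225.

E[X] = 60822550204416000 · (3/20)^{20} = 51776152168407487821/25600000000000000000 ≈ 2.0225.


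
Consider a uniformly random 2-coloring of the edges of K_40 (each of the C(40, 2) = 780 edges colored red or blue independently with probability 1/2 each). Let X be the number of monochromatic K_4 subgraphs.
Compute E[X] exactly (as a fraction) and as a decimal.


Let X = Σ_S X_S over the C(40, 4) = 91390 subsets S of size 4, where X_S = 1 if the K_4 on S is monochromatic.
For a fixed S, the K_4 on S has C(4, 2) = 6 edges. P[all 6 edges red] = (1/2)^6, and likewise for blue, so P[monochromatic] = 2·(1/2)^6 = 2^{1 − 6} = 1/32.
Summing: E[X] = C(40, 4) · 2^{1 − 6} = 91390 · 1/32 = 45695/16.
Numerically: E[X] ≈ 2855.93750.

E[X] = C(40,4)·2^(1−C(4,2)) = 45695/16 ≈ 2855.93750.


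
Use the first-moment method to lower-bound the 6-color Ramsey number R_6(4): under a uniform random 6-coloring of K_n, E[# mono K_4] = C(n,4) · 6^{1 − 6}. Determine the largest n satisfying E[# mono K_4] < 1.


We need C(n, 4) · 6^{1 − 6} < 1, i.e. C(n, 4) < 6^{6 − 1} = 7776.
Check values of n near the boundary:
  n = 21: C(21, 4) = 5985; 5985 < 7776? YES
  n = 22: C(22, 4) = 7315; 7315 < 7776? YES
  n = 23: C(23, 4) = 8855; 8855 < 7776? NO
  n = 24: C(24, 4) = 10626; 10626 < 7776? NO
  n = 25: C(25, 4) = 12650; 12650 < 7776? NO
The largest n with C(n, 4) < 7776 is n = 22 (where E[X] = 7315/7776 ≈ 0.940715). Hence R_6(4) > 22, i.e. R_6(4) ≥ 23.

Largest n = 22; hence R_6(4) > 22.


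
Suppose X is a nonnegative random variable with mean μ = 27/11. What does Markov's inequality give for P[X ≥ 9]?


μ = E[X] = 27/11, a = 9.
Markov: P[X ≥ 9] ≤ μ/a = (27/11)/9 = 3/11.
Numerically: ≈ 0.27273.
(Since a = 9 > μ = 2.45455, the bound 3/11 is < 1 and informative.)

P[X ≥ 9] ≤ 3/11 ≈ 0.27273.


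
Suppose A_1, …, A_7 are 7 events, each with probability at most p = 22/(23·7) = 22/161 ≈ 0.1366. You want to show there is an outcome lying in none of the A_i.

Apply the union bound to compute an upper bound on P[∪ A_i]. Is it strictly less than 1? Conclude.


Union bound: P[∪_{i=1}^{7} A_i] ≤ Σ_i P[A_i] ≤ 7·p = 7·(22/161) = 22/23.
Numerically: 22/23 ≈ 0.9565.
Is 22/23 < 1? YES.
Since P[∪ A_i] ≤ 22/23 < 1, the complement has P[∩ A_i^c] ≥ 1 − 22/23 = 1/23 > 0, so some outcome avoids every A_i.

7·p = 22/23 ≈ 0.9565; existence CERTIFIED by the union bound.


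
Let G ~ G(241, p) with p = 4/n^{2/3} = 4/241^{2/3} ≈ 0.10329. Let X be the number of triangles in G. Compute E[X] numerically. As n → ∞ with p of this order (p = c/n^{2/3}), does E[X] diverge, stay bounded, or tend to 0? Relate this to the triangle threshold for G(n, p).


Number of potential triangles: C(241, 3) = 2303960.
Each occurs with probability p³ ≈ (0.10329)³ ≈ 1.1019094e-03.
By linearity: E[X] = C(241, 3)·p³ ≈ 2303960 · 1.1019094e-03 ≈ 2538.75519.
Since α = 2/3 < 1, p = c/n^{2/3} ≫ 1/n is above the triangle threshold p ~ 1/n. Asymptotically E[X] ~ (c³/6)·n^{3(1−α)} = (4³/6)·n^{1} → ∞; triangles are abundant w.h.p.

E[X] ≈ 2538.75519; in regime p = Θ(1/n^{2/3}) E[X] diverges (above the triangle threshold p ~ 1/n).


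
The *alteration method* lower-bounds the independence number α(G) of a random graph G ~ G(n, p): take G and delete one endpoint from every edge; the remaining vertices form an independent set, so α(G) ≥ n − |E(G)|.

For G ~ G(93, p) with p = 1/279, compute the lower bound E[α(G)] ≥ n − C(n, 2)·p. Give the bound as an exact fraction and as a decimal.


E[|E(G)|] = C(93, 2)·p = 4278 · (1/279) = 46/3.
E[α(G)] ≥ n − E[|E(G)|] = 93 − 46/3 = 233/3.
Numerically: ≈ 77.667.
(This is only a lower bound; the true E[α(G)] may be larger.)

E[α(G)] ≥ 233/3 ≈ 77.667.


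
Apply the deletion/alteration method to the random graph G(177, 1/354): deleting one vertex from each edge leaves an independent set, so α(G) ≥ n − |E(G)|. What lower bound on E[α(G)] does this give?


E[|E(G)|] = C(177, 2)·p = 15576 · (1/354) = 44.
E[α(G)] ≥ n − E[|E(G)|] = 177 − 44 = 133.
Numerically: ≈ 133.0000.
(This is only a lower bound; the true E[α(G)] may be larger.)

E[α(G)] ≥ 133 ≈ 133.0000.


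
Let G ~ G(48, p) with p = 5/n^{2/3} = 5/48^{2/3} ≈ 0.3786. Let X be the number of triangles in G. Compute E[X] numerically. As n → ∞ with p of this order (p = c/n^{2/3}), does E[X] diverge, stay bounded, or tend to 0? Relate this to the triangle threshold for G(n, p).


Number of potential triangles: C(48, 3) = 17296.
Each occurs with probability p³ ≈ (0.3786)³ ≈ 5.425347e-02.
By linearity: E[X] = C(48, 3)·p³ ≈ 17296 · 5.425347e-02 ≈ 938.3681.
Since α = 2/3 < 1, p = c/n^{2/3} ≫ 1/n is above the triangle threshold p ~ 1/n. Asymptotically E[X] ~ (c³/6)·n^{3(1−α)} = (5³/6)·n^{1} → ∞; triangles are abundant w.h.p.

E[X] ≈ 938.3681; in regime p = Θ(1/n^{2/3}) E[X] diverges (above the triangle threshold p ~ 1/n).


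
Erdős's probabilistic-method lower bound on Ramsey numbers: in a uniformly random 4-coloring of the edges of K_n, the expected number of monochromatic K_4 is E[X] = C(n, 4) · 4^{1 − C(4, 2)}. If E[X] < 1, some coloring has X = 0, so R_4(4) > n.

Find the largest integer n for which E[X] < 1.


We need C(n, 4) · 4^{1 − 6} < 1, i.e. C(n, 4) < 4^{6 − 1} = 1024.
Check values of n near the boundary:
  n = 8: C(8, 4) = 70; 70 < 1024? YES
  n = 9: C(9, 4) = 126; 126 < 1024? YES
  n = 10: C(10, 4) = 210; 210 < 1024? YES
  n = 11: C(11, 4) = 330; 330 < 1024? YES
  n = 12: C(12, 4) = 495; 495 < 1024? YES
  n = 13: C(13, 4) = 715; 715 < 1024? YES
  n = 14: C(14, 4) = 1001; 1001 < 1024? YES
  n = 15: C(15, 4) = 1365; 1365 < 1024? NO
  n = 16: C(16, 4) = 1820; 1820 < 1024? NO
  n = 17: C(17, 4) = 2380; 2380 < 1024? NO
The largest n with C(n, 4) < 1024 is n = 14 (where E[X] = 1001/1024 ≈ 0.978). Hence R_4(4) > 14, i.e. R_4(4) ≥ 15.

Largest n = 14; hence R_4(4) > 14.


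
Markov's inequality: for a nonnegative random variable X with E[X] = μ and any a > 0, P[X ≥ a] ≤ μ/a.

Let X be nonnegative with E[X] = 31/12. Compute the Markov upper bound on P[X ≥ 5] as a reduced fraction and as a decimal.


μ = E[X] = 31/12, a = 5.
Markov: P[X ≥ 5] ≤ μ/a = (31/12)/5 = 31/60.
Numerically: ≈ 0.51667.
(Since a = 5 > μ = 2.58333, the bound 31/60 is < 1 and informative.)

P[X ≥ 5] ≤ 31/60 ≈ 0.51667.


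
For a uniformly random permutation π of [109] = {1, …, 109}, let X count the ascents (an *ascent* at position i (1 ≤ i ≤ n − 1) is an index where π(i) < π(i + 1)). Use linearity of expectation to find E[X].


Write X = Σ X_I over i = 1, …, 108, with X_I the indicator of one ascent.
There are 108 indicators.
For each fixed i, the pair (π(i), π(i+1)) is a uniformly random ordered pair of distinct values from {1, …, 109}; by symmetry P[π(i) < π(i+1)] = 1/2.
By linearity: E[X] = 108 · (1/2) = (109 − 1) · (1/2) = 54 ≈ 54.000.

E[X] = 54 = 54.000.


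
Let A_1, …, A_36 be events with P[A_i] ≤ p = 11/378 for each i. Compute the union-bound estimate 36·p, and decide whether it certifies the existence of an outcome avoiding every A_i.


Union bound: P[∪_{i=1}^{36} A_i] ≤ Σ_i P[A_i] ≤ 36·p = 36·(11/378) = 22/21.
Numerically: 22/21 ≈ 1.04762.
Is 22/21 < 1? NO.
Since the bound 22/21 is ≥ 1, the union bound is uninformative here; it does NOT by itself certify existence.

36·p = 22/21 ≈ 1.04762; existence NOT certified by the union bound.


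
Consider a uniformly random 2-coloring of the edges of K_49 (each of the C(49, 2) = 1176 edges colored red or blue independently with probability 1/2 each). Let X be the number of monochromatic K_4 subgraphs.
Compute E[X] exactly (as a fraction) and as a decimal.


Let X = Σ_S X_S over the C(49, 4) = 211876 subsets S of size 4, where X_S = 1 if the K_4 on S is monochromatic.
For a fixed S, the K_4 on S has C(4, 2) = 6 edges. P[all 6 edges red] = (1/2)^6, and likewise for blue, so P[monochromatic] = 2·(1/2)^6 = 2^{1 − 6} = 1/32.
By linearity: E[X] = C(49, 4) · 2^{1 − 6} = 211876 · 1/32 = 52969/8.
Numerically: E[X] ≈ 6621.125000.

E[X] = C(49,4)·2^(1−C(4,2)) = 52969/8 ≈ 6621.125000.


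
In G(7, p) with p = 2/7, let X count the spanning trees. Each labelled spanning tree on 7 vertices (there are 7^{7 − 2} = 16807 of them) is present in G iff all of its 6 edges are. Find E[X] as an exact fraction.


K_7 has 7^{7 − 2} = 16807 labelled spanning trees.
For each such spanning tree H, let X_H = 1 if all 6 edges of H are present in G. Then P[X_H = 1] = p^{6} = (2/7)^{6} = 64/117649.
By linearity of expectation: E[X] = Σ_H E[X_H] = 16807 · p^{6} = 16807 · 64/117649 = 64/7.
Numerically: E[X] ≈ 9.1429.

E[X] = 16807 · (2/7)^{6} = 64/7 ≈ 9.1429.


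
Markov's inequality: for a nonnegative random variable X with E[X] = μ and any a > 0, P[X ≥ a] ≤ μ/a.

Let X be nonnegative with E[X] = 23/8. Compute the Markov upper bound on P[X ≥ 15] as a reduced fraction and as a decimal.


μ = E[X] = 23/8, a = 15.
Markov: P[X ≥ 15] ≤ μ/a = (23/8)/15 = 23/120.
Numerically: ≈ 0.192.
(Since a = 15 > μ = 2.875, the bound 23/120 is < 1 and informative.)

P[X ≥ 15] ≤ 23/120 ≈ 0.192.


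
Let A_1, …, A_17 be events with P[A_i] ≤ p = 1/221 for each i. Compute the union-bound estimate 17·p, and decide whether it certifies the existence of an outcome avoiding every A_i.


Union bound: P[∪_{i=1}^{17} A_i] ≤ Σ_i P[A_i] ≤ 17·p = 17·(1/221) = 1/13.
Numerically: 1/13 ≈ 0.0769231.
Is 1/13 < 1? YES.
Since P[∪ A_i] ≤ 1/13 < 1, the complement has P[∩ A_i^c] ≥ 1 − 1/13 = 12/13 > 0, so some outcome avoids every A_i.

17·p = 1/13 ≈ 0.0769231; existence CERTIFIED by the union bound.


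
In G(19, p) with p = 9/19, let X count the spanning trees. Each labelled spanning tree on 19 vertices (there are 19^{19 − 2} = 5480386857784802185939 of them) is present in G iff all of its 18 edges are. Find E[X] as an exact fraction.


K_19 has 19^{19 − 2} = 5480386857784802185939 labelled spanning trees.
For each such spanning tree H, let X_H = 1 if all 18 edges of H are present in G. Then P[X_H = 1] = p^{18} = (9/19)^{18} = 150094635296999121/104127350297911241532841.
By linearity: E[X] = Σ_H E[X_H] = 5480386857784802185939 · p^{18} = 5480386857784802185939 · 150094635296999121/104127350297911241532841 = 150094635296999121/19.
Numerically: E[X] ≈ 7.8997e+15.

E[X] = 5480386857784802185939 · (9/19)^{18} = 150094635296999121/19 ≈ 7.8997e+15.


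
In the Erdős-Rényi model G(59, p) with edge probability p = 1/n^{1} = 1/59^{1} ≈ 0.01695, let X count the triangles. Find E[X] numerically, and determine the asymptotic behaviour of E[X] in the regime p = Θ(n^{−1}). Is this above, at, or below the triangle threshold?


Number of potential triangles: C(59, 3) = 32509.
Each occurs with probability p³ ≈ (0.01695)³ ≈ 4.869047e-06.
By linearity: E[X] = C(59, 3)·p³ ≈ 32509 · 4.869047e-06 ≈ 0.1583.
Here α = 1, so p = 1/n is exactly at the triangle threshold p ~ 1/n. Asymptotically E[X] → c³/6 = 1³/6 = 1/6 ≈ 0.1667, a bounded constant. In this regime the triangle count is asymptotically Poisson(c³/6).

E[X] ≈ 0.1583; in regime p = Θ(1/n^{1}) E[X] stays bounded (at the triangle threshold p ~ 1/n).


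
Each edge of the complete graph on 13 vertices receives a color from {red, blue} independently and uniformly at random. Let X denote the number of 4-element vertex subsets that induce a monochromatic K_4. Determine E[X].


Let X = Σ_S X_S over the C(13, 4) = 715 subsets S of size 4, where X_S = 1 if the K_4 on S is monochromatic.
For a fixed S, the K_4 on S has C(4, 2) = 6 edges. P[all 6 edges red] = (1/2)^6, and likewise for blue, so P[monochromatic] = 2·(1/2)^6 = 2^{1 − 6} = 1/32.
By linearity: E[X] = C(13, 4) · 2^{1 − 6} = 715 · 1/32 = 715/32.
Numerically: E[X] ≈ 22.3438.

E[X] = C(13,4)·2^(1−C(4,2)) = 715/32 ≈ 22.3438.


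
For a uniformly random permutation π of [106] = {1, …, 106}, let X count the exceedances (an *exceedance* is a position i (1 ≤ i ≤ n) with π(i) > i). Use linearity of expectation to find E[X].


Write X = Σ_{i=1}^{106} X_i, where X_i = 1_{π(i) > i}.
For each fixed i, π(i) is uniform over {1, …, 106} (marginal of a uniform permutation), so P[π(i) > i] = (n − i)/n. Summing: Σ_{i=1}^{106} (n − i)/n = (0 + 1 + … + 105)/106 = 106(106 − 1)/(2·106) = (106 − 1)/2.
Hence E[X] = Σ_{i=1}^{106} (106 − i)/106 = 105/2 ≈ 52.5000.

E[X] = 105/2 = 52.5000.


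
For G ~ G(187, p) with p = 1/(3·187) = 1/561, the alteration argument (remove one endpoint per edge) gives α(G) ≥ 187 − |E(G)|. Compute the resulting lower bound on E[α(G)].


E[|E(G)|] = C(187, 2)·p = 17391 · (1/561) = 31.
E[α(G)] ≥ n − E[|E(G)|] = 187 − 31 = 156.
Numerically: ≈ 156.000.
(This is only a lower bound; the true E[α(G)] may be larger.)

E[α(G)] ≥ 156 ≈ 156.000.


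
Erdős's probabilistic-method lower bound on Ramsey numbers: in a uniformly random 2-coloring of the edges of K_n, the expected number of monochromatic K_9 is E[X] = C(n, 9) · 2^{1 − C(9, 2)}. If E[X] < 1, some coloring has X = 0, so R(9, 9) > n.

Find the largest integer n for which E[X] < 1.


We need C(n, 9) · 2^{1 − 36} < 1, i.e. C(n, 9) < 2^{36 − 1} = 34359738368.
Check values of n near the boundary:
  n = 63: C(63, 9) = 23667689815; 23667689815 < 34359738368? YES
  n = 64: C(64, 9) = 27540584512; 27540584512 < 34359738368? YES
  n = 65: C(65, 9) = 31966749880; 31966749880 < 34359738368? YES
  n = 66: C(66, 9) = 37014131440; 37014131440 < 34359738368? NO
  n = 67: C(67, 9) = 42757703560; 42757703560 < 34359738368? NO
The largest n with C(n, 9) < 34359738368 is n = 65 (where E[X] = 3995843735/4294967296 ≈ 0.9303549). Hence R(9, 9) > 65, i.e. R(9, 9) ≥ 66.

Largest n = 65; hence R(9, 9) > 65.


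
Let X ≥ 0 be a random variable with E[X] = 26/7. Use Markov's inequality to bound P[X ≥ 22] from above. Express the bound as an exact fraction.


μ = E[X] = 26/7, a = 22.
Markov: P[X ≥ 22] ≤ μ/a = (26/7)/22 = 13/77.
Numerically: ≈ 0.1688.
(Since a = 22 > μ = 3.7143, the bound 13/77 is < 1 and informative.)

P[X ≥ 22] ≤ 13/77 ≈ 0.1688.


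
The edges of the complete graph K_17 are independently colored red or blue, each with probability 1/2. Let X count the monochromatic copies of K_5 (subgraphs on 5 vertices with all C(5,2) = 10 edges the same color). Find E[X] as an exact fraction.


Let X = Σ_S X_S over the C(17, 5) = 6188 subsets S of size 5, where X_S = 1 if the K_5 on S is monochromatic.
For a fixed S, the K_5 on S has C(5, 2) = 10 edges. P[all 10 edges red] = (1/2)^10, and likewise for blue, so P[monochromatic] = 2·(1/2)^10 = 2^{1 − 10} = 1/512.
By linearity of expectation: E[X] = C(17, 5) · 2^{1 − 10} = 6188 · 1/512 = 1547/128.
Numerically: E[X] ≈ 12.085938.

E[X] = C(17,5)·2^(1−C(5,2)) = 1547/128 ≈ 12.085938.


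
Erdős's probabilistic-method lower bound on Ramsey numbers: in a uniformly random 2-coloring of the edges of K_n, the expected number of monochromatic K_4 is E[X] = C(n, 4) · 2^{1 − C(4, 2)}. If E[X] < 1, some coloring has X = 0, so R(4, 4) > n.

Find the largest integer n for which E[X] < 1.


We need C(n, 4) · 2^{1 − 6} < 1, i.e. C(n, 4) < 2^{6 − 1} = 32.
Check values of n near the boundary:
  n = 4: C(4, 4) = 1; 1 < 32? YES
  n = 5: C(5, 4) = 5; 5 < 32? YES
  n = 6: C(6, 4) = 15; 15 < 32? YES
  n = 7: C(7, 4) = 35; 35 < 32? NO
  n = 8: C(8, 4) = 70; 70 < 32? NO
  n = 9: C(9, 4) = 126; 126 < 32? NO
The largest n with C(n, 4) < 32 is n = 6 (where E[X] = 15/32 ≈ 0.469). Hence R(4, 4) > 6, i.e. R(4, 4) ≥ 7.

Largest n = 6; hence R(4, 4) > 6.


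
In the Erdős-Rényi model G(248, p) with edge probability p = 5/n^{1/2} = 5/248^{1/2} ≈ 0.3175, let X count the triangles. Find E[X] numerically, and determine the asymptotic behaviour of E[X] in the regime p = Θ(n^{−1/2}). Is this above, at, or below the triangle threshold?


Number of potential triangles: C(248, 3) = 2511496.
Each occurs with probability p³ ≈ (0.3175)³ ≈ 3.20060804e-02.
By linearity: E[X] = C(248, 3)·p³ ≈ 2511496 · 3.20060804e-02 ≈ 80383.142883.
Since α = 1/2 < 1, p = c/n^{1/2} ≫ 1/n is above the triangle threshold p ~ 1/n. Asymptotically E[X] ~ (c³/6)·n^{3(1−α)} = (5³/6)·n^{1.5} → ∞; triangles are abundant w.h.p.

E[X] ≈ 80383.142883; in regime p = Θ(1/n^{1/2}) E[X] diverges (above the triangle threshold p ~ 1/n).


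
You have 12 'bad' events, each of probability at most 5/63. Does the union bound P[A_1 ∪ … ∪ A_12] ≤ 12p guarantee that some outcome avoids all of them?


Union bound: P[∪_{i=1}^{12} A_i] ≤ Σ_i P[A_i] ≤ 12·p = 12·(5/63) = 20/21.
Numerically: 20/21 ≈ 0.952.
Is 20/21 < 1? YES.
Since P[∪ A_i] ≤ 20/21 < 1, the complement has P[∩ A_i^c] ≥ 1 − 20/21 = 1/21 > 0, so some outcome avoids every A_i.

12·p = 20/21 ≈ 0.952; existence CERTIFIED by the union bound.


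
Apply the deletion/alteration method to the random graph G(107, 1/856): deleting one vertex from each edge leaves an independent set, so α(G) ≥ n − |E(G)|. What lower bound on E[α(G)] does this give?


E[|E(G)|] = C(107, 2)·p = 5671 · (1/856) = 53/8.
E[α(G)] ≥ n − E[|E(G)|] = 107 − 53/8 = 803/8.
Numerically: ≈ 100.375.
(This is only a lower bound; the true E[α(G)] may be larger.)

E[α(G)] ≥ 803/8 ≈ 100.375.


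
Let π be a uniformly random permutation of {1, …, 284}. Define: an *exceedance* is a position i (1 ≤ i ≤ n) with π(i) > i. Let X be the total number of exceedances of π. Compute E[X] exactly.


Write X = Σ_{i=1}^{284} X_i, where X_i = 1_{π(i) > i}.
For each fixed i, π(i) is uniform over {1, …, 284} (marginal of a uniform permutation), so P[π(i) > i] = (n − i)/n. Summing: Σ_{i=1}^{284} (n − i)/n = (0 + 1 + … + 283)/284 = 284(284 − 1)/(2·284) = (284 − 1)/2.
Hence E[X] = Σ_{i=1}^{284} (284 − i)/284 = 283/2 ≈ 141.5000.

E[X] = 283/2 = 141.5000.


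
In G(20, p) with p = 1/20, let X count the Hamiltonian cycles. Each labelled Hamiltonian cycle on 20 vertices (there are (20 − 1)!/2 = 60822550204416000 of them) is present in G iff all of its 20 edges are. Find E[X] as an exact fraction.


K_20 has (20 − 1)!/2 = 60822550204416000 labelled Hamiltonian cycles.
For each such Hamiltonian cycle H, let X_H = 1 if all 20 edges of H are present in G. Then P[X_H = 1] = p^{20} = (1/20)^{20} = 1/104857600000000000000000000.
By linearity: E[X] = Σ_H E[X_H] = 60822550204416000 · p^{20} = 60822550204416000 · 1/104857600000000000000000000 = 14849255421/25600000000000000000.
Numerically: E[X] ≈ 5.8005e-10.

E[X] = 60822550204416000 · (1/20)^{20} = 14849255421/25600000000000000000 ≈ 5.8005e-10.


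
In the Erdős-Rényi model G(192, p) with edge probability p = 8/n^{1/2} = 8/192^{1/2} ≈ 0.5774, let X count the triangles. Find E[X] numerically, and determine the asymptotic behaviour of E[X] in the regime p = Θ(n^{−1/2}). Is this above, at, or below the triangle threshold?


Number of potential triangles: C(192, 3) = 1161280.
Each occurs with probability p³ ≈ (0.5774)³ ≈ 1.924501e-01.
By linearity: E[X] = C(192, 3)·p³ ≈ 1161280 · 1.924501e-01 ≈ 223488.4402.
Since α = 1/2 < 1, p = c/n^{1/2} ≫ 1/n is above the triangle threshold p ~ 1/n. Asymptotically E[X] ~ (c³/6)·n^{3(1−α)} = (8³/6)·n^{1.5} → ∞; triangles are abundant w.h.p.

E[X] ≈ 223488.4402; in regime p = Θ(1/n^{1/2}) E[X] diverges (above the triangle threshold p ~ 1/n).


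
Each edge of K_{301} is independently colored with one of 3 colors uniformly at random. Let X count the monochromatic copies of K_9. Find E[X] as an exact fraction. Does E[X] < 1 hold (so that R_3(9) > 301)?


E[X] = C(301, 9) · 3^{1 − 36} = 49533303936090975 · 3^{−35} = 49533303936090975/50031545098999707.
As a reduced fraction: E[X] = 16511101312030325/16677181699666569 ≈ 0.9900.
Is E[X] < 1? YES.
Since E[X] < 1, there exists a 3-coloring of K_{301} with no monochromatic K_9; hence R_3(9) > 301.

E[X] = 16511101312030325/16677181699666569 ≈ 0.9900; E[X] < 1, so R_3(9) > 301.


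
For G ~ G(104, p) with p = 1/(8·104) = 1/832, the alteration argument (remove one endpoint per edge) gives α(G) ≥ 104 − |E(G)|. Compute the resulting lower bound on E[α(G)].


E[|E(G)|] = C(104, 2)·p = 5356 · (1/832) = 103/16.
E[α(G)] ≥ n − E[|E(G)|] = 104 − 103/16 = 1561/16.
Numerically: ≈ 97.562.
(This is only a lower bound; the true E[α(G)] may be larger.)

E[α(G)] ≥ 1561/16 ≈ 97.562.


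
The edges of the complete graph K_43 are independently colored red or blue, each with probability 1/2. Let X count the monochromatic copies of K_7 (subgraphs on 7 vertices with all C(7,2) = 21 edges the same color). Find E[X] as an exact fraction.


Let X = Σ_S X_S over the C(43, 7) = 32224114 subsets S of size 7, where X_S = 1 if the K_7 on S is monochromatic.
For a fixed S, the K_7 on S has C(7, 2) = 21 edges. P[all 21 edges red] = (1/2)^21, and likewise for blue, so P[monochromatic] = 2·(1/2)^21 = 2^{1 − 21} = 1/1048576.
By linearity: E[X] = C(43, 7) · 2^{1 − 21} = 32224114 · 1/1048576 = 16112057/524288.
Numerically: E[X] ≈ 30.731310.

E[X] = C(43,7)·2^(1−C(7,2)) = 16112057/524288 ≈ 30.731310.


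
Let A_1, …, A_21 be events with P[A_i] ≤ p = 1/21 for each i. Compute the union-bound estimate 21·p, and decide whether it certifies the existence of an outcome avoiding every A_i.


Union bound: P[∪_{i=1}^{21} A_i] ≤ Σ_i P[A_i] ≤ 21·p = 21·(1/21) = 1.
Numerically: 1 ≈ 1.0000000.
Is 1 < 1? NO.
Since the bound 1 is ≥ 1, the union bound is uninformative here; it does NOT by itself certify existence.

21·p = 1 ≈ 1.0000000; existence NOT certified by the union bound.


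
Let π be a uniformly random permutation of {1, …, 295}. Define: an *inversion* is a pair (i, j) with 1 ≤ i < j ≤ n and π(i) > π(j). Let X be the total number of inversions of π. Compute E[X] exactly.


Write X = Σ X_I over the C(295, 2) = 43365 pairs i < j, with X_I the indicator of one inversion.
There are 43365 indicators.
For each fixed pair i < j, the values π(i) and π(j) are two distinct elements of {1, …, 295} in uniformly random order; by symmetry P[π(i) > π(j)] = 1/2.
By linearity: E[X] = 43365 · (1/2) = C(295, 2) · (1/2) = 43365/2 = 43365/2 ≈ 21682.50000.

E[X] = 43365/2 = 21682.50000.


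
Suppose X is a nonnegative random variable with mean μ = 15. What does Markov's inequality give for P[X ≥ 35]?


μ = E[X] = 15, a = 35.
Markov: P[X ≥ 35] ≤ μ/a = (15)/35 = 3/7.
Numerically: ≈ 0.428571.
(Since a = 35 > μ = 15.000000, the bound 3/7 is < 1 and informative.)

P[X ≥ 35] ≤ 3/7 ≈ 0.428571.


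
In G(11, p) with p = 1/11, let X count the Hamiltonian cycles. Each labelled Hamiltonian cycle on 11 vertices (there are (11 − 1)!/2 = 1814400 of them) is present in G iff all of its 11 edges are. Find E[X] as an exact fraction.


K_11 has (11 − 1)!/2 = 1814400 labelled Hamiltonian cycles.
For each such Hamiltonian cycle H, let X_H = 1 if all 11 edges of H are present in G. Then P[X_H = 1] = p^{11} = (1/11)^{11} = 1/285311670611.
By linearity of expectation: E[X] = Σ_H E[X_H] = 1814400 · p^{11} = 1814400 · 1/285311670611 = 1814400/285311670611.
Numerically: E[X] ≈ 6.359e-06.

E[X] = 1814400 · (1/11)^{11} = 1814400/285311670611 ≈ 6.359e-06.


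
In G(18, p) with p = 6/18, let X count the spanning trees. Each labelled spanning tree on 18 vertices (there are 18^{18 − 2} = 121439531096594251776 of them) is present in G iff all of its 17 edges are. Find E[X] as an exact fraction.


K_18 has 18^{18 − 2} = 121439531096594251776 labelled spanning trees.
For each such spanning tree H, let X_H = 1 if all 17 edges of H are present in G. Then P[X_H = 1] = p^{17} = (1/3)^{17} = 1/129140163.
By linearity: E[X] = Σ_H E[X_H] = 121439531096594251776 · p^{17} = 121439531096594251776 · 1/129140163 = 940369969152.
Numerically: E[X] ≈ 9.4037e+11.

E[X] = 121439531096594251776 · (1/3)^{17} = 940369969152 ≈ 9.4037e+11.


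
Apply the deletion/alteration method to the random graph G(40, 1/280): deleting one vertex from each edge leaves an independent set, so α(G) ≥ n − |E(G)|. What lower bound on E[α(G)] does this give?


E[|E(G)|] = C(40, 2)·p = 780 · (1/280) = 39/14.
E[α(G)] ≥ n − E[|E(G)|] = 40 − 39/14 = 521/14.
Numerically: ≈ 37.214.
(This is only a lower bound; the true E[α(G)] may be larger.)

E[α(G)] ≥ 521/14 ≈ 37.214.


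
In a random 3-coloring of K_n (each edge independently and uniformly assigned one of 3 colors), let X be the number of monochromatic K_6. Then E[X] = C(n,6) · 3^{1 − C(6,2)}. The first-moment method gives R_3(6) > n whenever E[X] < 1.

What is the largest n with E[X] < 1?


We need C(n, 6) · 3^{1 − 15} < 1, i.e. C(n, 6) < 3^{15 − 1} = 4782969.
Check values of n near the boundary:
  n = 40: C(40, 6) = 3838380; 3838380 < 4782969? YES
  n = 41: C(41, 6) = 4496388; 4496388 < 4782969? YES
  n = 42: C(42, 6) = 5245786; 5245786 < 4782969? NO
  n = 43: C(43, 6) = 6096454; 6096454 < 4782969? NO
  n = 44: C(44, 6) = 7059052; 7059052 < 4782969? NO
The largest n with C(n, 6) < 4782969 is n = 41 (where E[X] = 1498796/1594323 ≈ 0.9401). Hence R_3(6) > 41, i.e. R_3(6) ≥ 42.

Largest n = 41; hence R_3(6) > 41.


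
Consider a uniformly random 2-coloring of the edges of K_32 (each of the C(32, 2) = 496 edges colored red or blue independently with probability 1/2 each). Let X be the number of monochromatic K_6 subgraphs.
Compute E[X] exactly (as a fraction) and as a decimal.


Let X = Σ_S X_S over the C(32, 6) = 906192 subsets S of size 6, where X_S = 1 if the K_6 on S is monochromatic.
For a fixed S, the K_6 on S has C(6, 2) = 15 edges. P[all 15 edges red] = (1/2)^15, and likewise for blue, so P[monochromatic] = 2·(1/2)^15 = 2^{1 − 15} = 1/16384.
Summing: E[X] = C(32, 6) · 2^{1 − 15} = 906192 · 1/16384 = 56637/1024.
Numerically: E[X] ≈ 55.310.

E[X] = C(32,6)·2^(1−C(6,2)) = 56637/1024 ≈ 55.310.


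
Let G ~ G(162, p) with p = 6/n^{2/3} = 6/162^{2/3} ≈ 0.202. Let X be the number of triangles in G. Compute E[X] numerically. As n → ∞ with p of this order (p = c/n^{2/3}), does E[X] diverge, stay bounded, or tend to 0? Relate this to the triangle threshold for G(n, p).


Number of potential triangles: C(162, 3) = 695520.
Each occurs with probability p³ ≈ (0.202)³ ≈ 8.23045e-03.
By linearity: E[X] = C(162, 3)·p³ ≈ 695520 · 8.23045e-03 ≈ 5724.444.
Since α = 2/3 < 1, p = c/n^{2/3} ≫ 1/n is above the triangle threshold p ~ 1/n. Asymptotically E[X] ~ (c³/6)·n^{3(1−α)} = (6³/6)·n^{1} → ∞; triangles are abundant w.h.p.

E[X] ≈ 5724.444; in regime p = Θ(1/n^{2/3}) E[X] diverges (above the triangle threshold p ~ 1/n).


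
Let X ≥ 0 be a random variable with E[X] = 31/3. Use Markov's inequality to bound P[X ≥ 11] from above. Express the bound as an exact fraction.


μ = E[X] = 31/3, a = 11.
Markov: P[X ≥ 11] ≤ μ/a = (31/3)/11 = 31/33.
Numerically: ≈ 0.9394.
(Since a = 11 > μ = 10.3333, the bound 31/33 is < 1 and informative.)

P[X ≥ 11] ≤ 31/33 ≈ 0.9394.


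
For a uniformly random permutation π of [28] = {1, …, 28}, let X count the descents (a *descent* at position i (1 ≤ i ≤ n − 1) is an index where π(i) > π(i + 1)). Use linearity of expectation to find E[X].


Write X = Σ X_I over i = 1, …, 27, with X_I the indicator of one descent.
There are 27 indicators.
For each fixed i, the pair (π(i), π(i+1)) is a uniformly random ordered pair of distinct values from {1, …, 28}; by symmetry P[π(i) > π(i+1)] = 1/2.
By linearity: E[X] = 27 · (1/2) = (28 − 1) · (1/2) = 27/2 ≈ 13.500000.

E[X] = 27/2 = 13.500000.


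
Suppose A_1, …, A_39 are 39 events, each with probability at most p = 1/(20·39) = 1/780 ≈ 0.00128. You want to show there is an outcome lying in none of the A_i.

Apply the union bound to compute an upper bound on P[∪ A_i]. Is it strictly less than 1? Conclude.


Union bound: P[∪_{i=1}^{39} A_i] ≤ Σ_i P[A_i] ≤ 39·p = 39·(1/780) = 1/20.
Numerically: 1/20 ≈ 0.05000.
Is 1/20 < 1? YES.
Since P[∪ A_i] ≤ 1/20 < 1, the complement has P[∩ A_i^c] ≥ 1 − 1/20 = 19/20 > 0, so some outcome avoids every A_i.

39·p = 1/20 ≈ 0.05000; existence CERTIFIED by the union bound.


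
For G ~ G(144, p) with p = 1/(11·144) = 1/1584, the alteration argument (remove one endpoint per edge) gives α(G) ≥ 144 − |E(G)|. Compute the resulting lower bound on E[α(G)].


E[|E(G)|] = C(144, 2)·p = 10296 · (1/1584) = 13/2.
E[α(G)] ≥ n − E[|E(G)|] = 144 − 13/2 = 275/2.
Numerically: ≈ 137.500000.
(This is only a lower bound; the true E[α(G)] may be larger.)

E[α(G)] ≥ 275/2 ≈ 137.500000.


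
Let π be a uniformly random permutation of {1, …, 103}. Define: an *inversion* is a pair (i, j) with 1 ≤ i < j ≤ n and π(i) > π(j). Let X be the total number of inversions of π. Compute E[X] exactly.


Write X = Σ X_I over the C(103, 2) = 5253 pairs i < j, with X_I the indicator of one inversion.
There are 5253 indicators.
For each fixed pair i < j, the values π(i) and π(j) are two distinct elements of {1, …, 103} in uniformly random order; by symmetry P[π(i) > π(j)] = 1/2.
By linearity: E[X] = 5253 · (1/2) = C(103, 2) · (1/2) = 5253/2 = 5253/2 ≈ 2626.50000.

E[X] = 5253/2 = 2626.50000.


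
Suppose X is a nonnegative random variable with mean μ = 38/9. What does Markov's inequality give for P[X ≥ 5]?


μ = E[X] = 38/9, a = 5.
Markov: P[X ≥ 5] ≤ μ/a = (38/9)/5 = 38/45.
Numerically: ≈ 0.844.
(Since a = 5 > μ = 4.222, the bound 38/45 is < 1 and informative.)

P[X ≥ 5] ≤ 38/45 ≈ 0.844.


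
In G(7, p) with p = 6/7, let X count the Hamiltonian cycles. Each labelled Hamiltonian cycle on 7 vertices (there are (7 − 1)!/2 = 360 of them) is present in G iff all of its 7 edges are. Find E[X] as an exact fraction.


K_7 has (7 − 1)!/2 = 360 labelled Hamiltonian cycles.
For each such Hamiltonian cycle H, let X_H = 1 if all 7 edges of H are present in G. Then P[X_H = 1] = p^{7} = (6/7)^{7} = 279936/823543.
Summing the indicators: E[X] = Σ_H E[X_H] = 360 · p^{7} = 360 · 279936/823543 = 100776960/823543.
Numerically: E[X] ≈ 122.37.

E[X] = 360 · (6/7)^{7} = 100776960/823543 ≈ 122.37.


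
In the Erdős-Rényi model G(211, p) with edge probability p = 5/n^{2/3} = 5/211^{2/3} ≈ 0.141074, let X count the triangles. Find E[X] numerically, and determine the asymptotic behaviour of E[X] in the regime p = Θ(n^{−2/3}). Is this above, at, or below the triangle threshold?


Number of potential triangles: C(211, 3) = 1543465.
Each occurs with probability p³ ≈ (0.141074)³ ≈ 2.80766380e-03.
By linearity: E[X] = C(211, 3)·p³ ≈ 1543465 · 2.80766380e-03 ≈ 4333.530806.
Since α = 2/3 < 1, p = c/n^{2/3} ≫ 1/n is above the triangle threshold p ~ 1/n. Asymptotically E[X] ~ (c³/6)·n^{3(1−α)} = (5³/6)·n^{1} → ∞; triangles are abundant w.h.p.

E[X] ≈ 4333.530806; in regime p = Θ(1/n^{2/3}) E[X] diverges (above the triangle threshold p ~ 1/n).


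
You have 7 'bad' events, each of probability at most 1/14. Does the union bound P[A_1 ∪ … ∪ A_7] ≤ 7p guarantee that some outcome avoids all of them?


Union bound: P[∪_{i=1}^{7} A_i] ≤ Σ_i P[A_i] ≤ 7·p = 7·(1/14) = 1/2.
Numerically: 1/2 ≈ 0.500000.
Is 1/2 < 1? YES.
Since P[∪ A_i] ≤ 1/2 < 1, the complement has P[∩ A_i^c] ≥ 1 − 1/2 = 1/2 > 0, so some outcome avoids every A_i.

7·p = 1/2 ≈ 0.500000; existence CERTIFIED by the union bound.


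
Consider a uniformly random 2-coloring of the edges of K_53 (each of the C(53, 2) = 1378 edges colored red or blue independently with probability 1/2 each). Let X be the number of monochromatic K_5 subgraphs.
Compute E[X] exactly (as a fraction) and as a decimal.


Let X = Σ_S X_S over the C(53, 5) = 2869685 subsets S of size 5, where X_S = 1 if the K_5 on S is monochromatic.
For a fixed S, the K_5 on S has C(5, 2) = 10 edges. P[all 10 edges red] = (1/2)^10, and likewise for blue, so P[monochromatic] = 2·(1/2)^10 = 2^{1 − 10} = 1/512.
Summing: E[X] = C(53, 5) · 2^{1 − 10} = 2869685 · 1/512 = 2869685/512.
Numerically: E[X] ≈ 5604.854.

E[X] = C(53,5)·2^(1−C(5,2)) = 2869685/512 ≈ 5604.854.


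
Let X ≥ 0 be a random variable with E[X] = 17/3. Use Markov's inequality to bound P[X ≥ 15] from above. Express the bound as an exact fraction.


μ = E[X] = 17/3, a = 15.
Markov: P[X ≥ 15] ≤ μ/a = (17/3)/15 = 17/45.
Numerically: ≈ 0.37778.
(Since a = 15 > μ = 5.66667, the bound 17/45 is < 1 and informative.)

P[X ≥ 15] ≤ 17/45 ≈ 0.37778.


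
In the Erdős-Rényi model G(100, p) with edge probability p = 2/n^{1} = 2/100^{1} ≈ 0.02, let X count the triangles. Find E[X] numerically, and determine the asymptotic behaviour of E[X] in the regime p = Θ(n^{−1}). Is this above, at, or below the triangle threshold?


Number of potential triangles: C(100, 3) = 161700.
Each occurs with probability p³ ≈ (0.02)³ ≈ 8.00000000e-06.
By linearity: E[X] = C(100, 3)·p³ ≈ 161700 · 8.00000000e-06 ≈ 1.293600.
Here α = 1, so p = 2/n is exactly at the triangle threshold p ~ 1/n. Asymptotically E[X] → c³/6 = 2³/6 = 4/3 ≈ 1.333333, a bounded constant. In this regime the triangle count is asymptotically Poisson(c³/6).

E[X] ≈ 1.293600; in regime p = Θ(1/n^{1}) E[X] stays bounded (at the triangle threshold p ~ 1/n).


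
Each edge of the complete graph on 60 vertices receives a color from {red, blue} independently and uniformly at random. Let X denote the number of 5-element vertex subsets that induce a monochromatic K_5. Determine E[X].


Let X = Σ_S X_S over the C(60, 5) = 5461512 subsets S of size 5, where X_S = 1 if the K_5 on S is monochromatic.
For a fixed S, the K_5 on S has C(5, 2) = 10 edges. P[all 10 edges red] = (1/2)^10, and likewise for blue, so P[monochromatic] = 2·(1/2)^10 = 2^{1 − 10} = 1/512.
By linearity of expectation: E[X] = C(60, 5) · 2^{1 − 10} = 5461512 · 1/512 = 682689/64.
Numerically: E[X] ≈ 10667.015625.

E[X] = C(60,5)·2^(1−C(5,2)) = 682689/64 ≈ 10667.015625.


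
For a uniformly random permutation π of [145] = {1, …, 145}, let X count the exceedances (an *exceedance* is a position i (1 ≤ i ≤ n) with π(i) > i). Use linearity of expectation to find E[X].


Write X = Σ_{i=1}^{145} X_i, where X_i = 1_{π(i) > i}.
For each fixed i, π(i) is uniform over {1, …, 145} (marginal of a uniform permutation), so P[π(i) > i] = (n − i)/n. Summing: Σ_{i=1}^{145} (n − i)/n = (0 + 1 + … + 144)/145 = 145(145 − 1)/(2·145) = (145 − 1)/2.
Hence E[X] = Σ_{i=1}^{145} (145 − i)/145 = 72 ≈ 72.0000.

E[X] = 72 = 72.0000.


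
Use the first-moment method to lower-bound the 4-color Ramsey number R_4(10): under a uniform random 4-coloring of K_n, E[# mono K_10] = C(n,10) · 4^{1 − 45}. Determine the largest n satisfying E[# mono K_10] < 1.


We need C(n, 10) · 4^{1 − 45} < 1, i.e. C(n, 10) < 4^{45 − 1} = 309485009821345068724781056.
Check values of n near the boundary:
  n = 2021: C(2021, 10) = 306347841644770462864800616; 306347841644770462864800616 < 309485009821345068724781056? YES
  n = 2022: C(2022, 10) = 307870445231474093395937796; 307870445231474093395937796 < 309485009821345068724781056? YES
  n = 2023: C(2023, 10) = 309399856285778485315440716; 309399856285778485315440716 < 309485009821345068724781056? YES
  n = 2024: C(2024, 10) = 310936101848269937576192656; 310936101848269937576192656 < 309485009821345068724781056? NO
The largest n with C(n, 10) < 309485009821345068724781056 is n = 2023 (where E[X] = 77349964071444621328860179/77371252455336267181195264 ≈ 0.9997). Hence R_4(10) > 2023, i.e. R_4(10) ≥ 2024.

Largest n = 2023; hence R_4(10) > 2023.


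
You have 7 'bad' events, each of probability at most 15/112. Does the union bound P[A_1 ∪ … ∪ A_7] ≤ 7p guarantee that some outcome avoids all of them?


Union bound: P[∪_{i=1}^{7} A_i] ≤ Σ_i P[A_i] ≤ 7·p = 7·(15/112) = 15/16.
Numerically: 15/16 ≈ 0.938.
Is 15/16 < 1? YES.
Since P[∪ A_i] ≤ 15/16 < 1, the complement has P[∩ A_i^c] ≥ 1 − 15/16 = 1/16 > 0, so some outcome avoids every A_i.

7·p = 15/16 ≈ 0.938; existence CERTIFIED by the union bound.


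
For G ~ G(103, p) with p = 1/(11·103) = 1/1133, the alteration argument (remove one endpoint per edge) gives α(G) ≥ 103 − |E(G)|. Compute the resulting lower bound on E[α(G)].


E[|E(G)|] = C(103, 2)·p = 5253 · (1/1133) = 51/11.
E[α(G)] ≥ n − E[|E(G)|] = 103 − 51/11 = 1082/11.
Numerically: ≈ 98.3636.
(This is only a lower bound; the true E[α(G)] may be larger.)

E[α(G)] ≥ 1082/11 ≈ 98.3636.


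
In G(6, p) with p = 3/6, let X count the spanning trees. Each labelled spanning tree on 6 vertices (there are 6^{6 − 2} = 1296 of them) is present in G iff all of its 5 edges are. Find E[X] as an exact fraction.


K_6 has 6^{6 − 2} = 1296 labelled spanning trees.
For each such spanning tree H, let X_H = 1 if all 5 edges of H are present in G. Then P[X_H = 1] = p^{5} = (1/2)^{5} = 1/32.
Summing the indicators: E[X] = Σ_H E[X_H] = 1296 · p^{5} = 1296 · 1/32 = 81/2.
Numerically: E[X] ≈ 40.5.

E[X] = 1296 · (1/2)^{5} = 81/2 ≈ 40.5.


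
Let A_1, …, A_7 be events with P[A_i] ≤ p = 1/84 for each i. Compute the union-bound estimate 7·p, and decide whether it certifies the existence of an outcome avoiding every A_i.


Union bound: P[∪_{i=1}^{7} A_i] ≤ Σ_i P[A_i] ≤ 7·p = 7·(1/84) = 1/12.
Numerically: 1/12 ≈ 0.08333.
Is 1/12 < 1? YES.
Since P[∪ A_i] ≤ 1/12 < 1, the complement has P[∩ A_i^c] ≥ 1 − 1/12 = 11/12 > 0, so some outcome avoids every A_i.

7·p = 1/12 ≈ 0.08333; existence CERTIFIED by the union bound.


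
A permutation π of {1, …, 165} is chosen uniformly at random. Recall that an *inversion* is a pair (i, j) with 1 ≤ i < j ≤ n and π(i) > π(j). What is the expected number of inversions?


Write X = Σ X_I over the C(165, 2) = 13530 pairs i < j, with X_I the indicator of one inversion.
There are 13530 indicators.
For each fixed pair i < j, the values π(i) and π(j) are two distinct elements of {1, …, 165} in uniformly random order; by symmetry P[π(i) > π(j)] = 1/2.
By linearity: E[X] = 13530 · (1/2) = C(165, 2) · (1/2) = 13530/2 = 6765 ≈ 6765.00000.

E[X] = 6765 = 6765.00000.


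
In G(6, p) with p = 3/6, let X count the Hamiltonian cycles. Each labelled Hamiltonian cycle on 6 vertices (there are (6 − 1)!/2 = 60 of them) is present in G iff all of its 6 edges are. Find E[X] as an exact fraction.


K_6 has (6 − 1)!/2 = 60 labelled Hamiltonian cycles.
For each such Hamiltonian cycle H, let X_H = 1 if all 6 edges of H are present in G. Then P[X_H = 1] = p^{6} = (1/2)^{6} = 1/64.
Summing the indicators: E[X] = Σ_H E[X_H] = 60 · p^{6} = 60 · 1/64 = 15/16.
Numerically: E[X] ≈ 0.9375.

E[X] = 60 · (1/2)^{6} = 15/16 ≈ 0.9375.


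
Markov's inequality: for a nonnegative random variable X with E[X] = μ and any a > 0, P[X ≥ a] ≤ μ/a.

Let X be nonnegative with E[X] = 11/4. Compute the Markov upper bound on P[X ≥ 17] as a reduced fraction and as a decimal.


μ = E[X] = 11/4, a = 17.
Markov: P[X ≥ 17] ≤ μ/a = (11/4)/17 = 11/68.
Numerically: ≈ 0.1618.
(Since a = 17 > μ = 2.7500, the bound 11/68 is < 1 and informative.)

P[X ≥ 17] ≤ 11/68 ≈ 0.1618.


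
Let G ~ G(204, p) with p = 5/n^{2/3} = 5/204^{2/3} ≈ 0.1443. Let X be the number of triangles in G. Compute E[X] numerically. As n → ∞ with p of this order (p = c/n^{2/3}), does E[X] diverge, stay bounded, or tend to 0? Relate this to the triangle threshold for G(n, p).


Number of potential triangles: C(204, 3) = 1394204.
Each occurs with probability p³ ≈ (0.1443)³ ≈ 3.003652e-03.
By linearity: E[X] = C(204, 3)·p³ ≈ 1394204 · 3.003652e-03 ≈ 4187.7042.
Since α = 2/3 < 1, p = c/n^{2/3} ≫ 1/n is above the triangle threshold p ~ 1/n. Asymptotically E[X] ~ (c³/6)·n^{3(1−α)} = (5³/6)·n^{1} → ∞; triangles are abundant w.h.p.

E[X] ≈ 4187.7042; in regime p = Θ(1/n^{2/3}) E[X] diverges (above the triangle threshold p ~ 1/n).
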